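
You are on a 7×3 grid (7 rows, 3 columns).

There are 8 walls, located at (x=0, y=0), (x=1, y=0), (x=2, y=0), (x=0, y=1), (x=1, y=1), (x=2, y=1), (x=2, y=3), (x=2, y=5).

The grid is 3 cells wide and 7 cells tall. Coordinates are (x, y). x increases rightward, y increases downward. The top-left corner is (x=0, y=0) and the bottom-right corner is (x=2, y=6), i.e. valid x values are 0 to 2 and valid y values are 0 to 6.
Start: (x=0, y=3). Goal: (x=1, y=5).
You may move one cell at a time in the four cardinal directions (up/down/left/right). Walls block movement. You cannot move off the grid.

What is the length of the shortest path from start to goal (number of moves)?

Answer: Shortest path length: 3

Derivation:
BFS from (x=0, y=3) until reaching (x=1, y=5):
  Distance 0: (x=0, y=3)
  Distance 1: (x=0, y=2), (x=1, y=3), (x=0, y=4)
  Distance 2: (x=1, y=2), (x=1, y=4), (x=0, y=5)
  Distance 3: (x=2, y=2), (x=2, y=4), (x=1, y=5), (x=0, y=6)  <- goal reached here
One shortest path (3 moves): (x=0, y=3) -> (x=1, y=3) -> (x=1, y=4) -> (x=1, y=5)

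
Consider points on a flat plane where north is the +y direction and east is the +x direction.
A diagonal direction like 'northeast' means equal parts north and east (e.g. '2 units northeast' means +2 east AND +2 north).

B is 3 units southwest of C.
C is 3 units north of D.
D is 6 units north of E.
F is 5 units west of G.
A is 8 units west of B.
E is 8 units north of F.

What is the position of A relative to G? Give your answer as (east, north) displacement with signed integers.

Place G at the origin (east=0, north=0).
  F is 5 units west of G: delta (east=-5, north=+0); F at (east=-5, north=0).
  E is 8 units north of F: delta (east=+0, north=+8); E at (east=-5, north=8).
  D is 6 units north of E: delta (east=+0, north=+6); D at (east=-5, north=14).
  C is 3 units north of D: delta (east=+0, north=+3); C at (east=-5, north=17).
  B is 3 units southwest of C: delta (east=-3, north=-3); B at (east=-8, north=14).
  A is 8 units west of B: delta (east=-8, north=+0); A at (east=-16, north=14).
Therefore A relative to G: (east=-16, north=14).

Answer: A is at (east=-16, north=14) relative to G.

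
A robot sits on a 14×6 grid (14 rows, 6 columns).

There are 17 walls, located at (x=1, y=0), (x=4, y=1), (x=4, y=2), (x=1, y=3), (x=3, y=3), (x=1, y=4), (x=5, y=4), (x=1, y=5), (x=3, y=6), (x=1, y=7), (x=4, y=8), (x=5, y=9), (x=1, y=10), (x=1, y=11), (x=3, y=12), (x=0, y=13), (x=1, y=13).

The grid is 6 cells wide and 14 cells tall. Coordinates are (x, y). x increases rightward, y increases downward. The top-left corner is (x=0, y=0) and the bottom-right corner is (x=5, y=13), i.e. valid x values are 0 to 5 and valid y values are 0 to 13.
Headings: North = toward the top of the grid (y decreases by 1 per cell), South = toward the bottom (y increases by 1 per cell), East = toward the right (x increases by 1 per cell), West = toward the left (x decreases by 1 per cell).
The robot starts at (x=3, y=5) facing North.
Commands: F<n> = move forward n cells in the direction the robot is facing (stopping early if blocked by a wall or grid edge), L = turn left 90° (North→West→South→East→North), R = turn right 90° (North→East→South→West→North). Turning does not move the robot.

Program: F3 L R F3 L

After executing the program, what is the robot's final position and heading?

Start: (x=3, y=5), facing North
  F3: move forward 1/3 (blocked), now at (x=3, y=4)
  L: turn left, now facing West
  R: turn right, now facing North
  F3: move forward 0/3 (blocked), now at (x=3, y=4)
  L: turn left, now facing West
Final: (x=3, y=4), facing West

Answer: Final position: (x=3, y=4), facing West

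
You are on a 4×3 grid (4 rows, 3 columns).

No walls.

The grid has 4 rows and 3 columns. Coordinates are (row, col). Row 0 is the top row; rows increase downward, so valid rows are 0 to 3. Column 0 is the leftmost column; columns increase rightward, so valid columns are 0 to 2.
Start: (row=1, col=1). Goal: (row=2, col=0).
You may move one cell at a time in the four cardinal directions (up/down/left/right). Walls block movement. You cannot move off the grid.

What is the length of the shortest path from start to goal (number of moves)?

Answer: Shortest path length: 2

Derivation:
BFS from (row=1, col=1) until reaching (row=2, col=0):
  Distance 0: (row=1, col=1)
  Distance 1: (row=0, col=1), (row=1, col=0), (row=1, col=2), (row=2, col=1)
  Distance 2: (row=0, col=0), (row=0, col=2), (row=2, col=0), (row=2, col=2), (row=3, col=1)  <- goal reached here
One shortest path (2 moves): (row=1, col=1) -> (row=1, col=0) -> (row=2, col=0)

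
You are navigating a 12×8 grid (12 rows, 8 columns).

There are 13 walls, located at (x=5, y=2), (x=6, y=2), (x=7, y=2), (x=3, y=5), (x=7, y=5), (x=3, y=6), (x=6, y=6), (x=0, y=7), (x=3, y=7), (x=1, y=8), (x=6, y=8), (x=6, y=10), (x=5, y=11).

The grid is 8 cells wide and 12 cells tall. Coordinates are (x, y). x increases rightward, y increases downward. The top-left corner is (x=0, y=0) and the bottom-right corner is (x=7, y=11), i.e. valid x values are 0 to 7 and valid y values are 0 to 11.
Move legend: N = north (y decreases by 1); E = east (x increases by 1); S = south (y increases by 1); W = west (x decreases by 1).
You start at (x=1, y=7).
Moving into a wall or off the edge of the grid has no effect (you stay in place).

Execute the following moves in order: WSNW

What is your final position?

Answer: Final position: (x=0, y=6)

Derivation:
Start: (x=1, y=7)
  W (west): blocked, stay at (x=1, y=7)
  S (south): blocked, stay at (x=1, y=7)
  N (north): (x=1, y=7) -> (x=1, y=6)
  W (west): (x=1, y=6) -> (x=0, y=6)
Final: (x=0, y=6)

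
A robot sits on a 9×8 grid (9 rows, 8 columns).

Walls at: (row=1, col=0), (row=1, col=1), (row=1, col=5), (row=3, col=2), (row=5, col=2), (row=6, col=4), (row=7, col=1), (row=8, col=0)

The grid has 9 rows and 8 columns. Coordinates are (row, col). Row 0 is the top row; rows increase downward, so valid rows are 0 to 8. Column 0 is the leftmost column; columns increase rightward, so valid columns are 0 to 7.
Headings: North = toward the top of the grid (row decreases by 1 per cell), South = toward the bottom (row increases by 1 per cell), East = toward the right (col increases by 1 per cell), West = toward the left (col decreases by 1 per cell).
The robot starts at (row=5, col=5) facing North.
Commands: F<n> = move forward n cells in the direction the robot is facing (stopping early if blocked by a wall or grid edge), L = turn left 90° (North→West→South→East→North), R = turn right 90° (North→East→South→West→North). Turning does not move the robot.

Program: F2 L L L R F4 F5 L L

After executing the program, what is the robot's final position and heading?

Start: (row=5, col=5), facing North
  F2: move forward 2, now at (row=3, col=5)
  L: turn left, now facing West
  L: turn left, now facing South
  L: turn left, now facing East
  R: turn right, now facing South
  F4: move forward 4, now at (row=7, col=5)
  F5: move forward 1/5 (blocked), now at (row=8, col=5)
  L: turn left, now facing East
  L: turn left, now facing North
Final: (row=8, col=5), facing North

Answer: Final position: (row=8, col=5), facing North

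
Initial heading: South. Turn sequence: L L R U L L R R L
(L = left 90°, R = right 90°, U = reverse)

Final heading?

Start: South
  L (left (90° counter-clockwise)) -> East
  L (left (90° counter-clockwise)) -> North
  R (right (90° clockwise)) -> East
  U (U-turn (180°)) -> West
  L (left (90° counter-clockwise)) -> South
  L (left (90° counter-clockwise)) -> East
  R (right (90° clockwise)) -> South
  R (right (90° clockwise)) -> West
  L (left (90° counter-clockwise)) -> South
Final: South

Answer: Final heading: South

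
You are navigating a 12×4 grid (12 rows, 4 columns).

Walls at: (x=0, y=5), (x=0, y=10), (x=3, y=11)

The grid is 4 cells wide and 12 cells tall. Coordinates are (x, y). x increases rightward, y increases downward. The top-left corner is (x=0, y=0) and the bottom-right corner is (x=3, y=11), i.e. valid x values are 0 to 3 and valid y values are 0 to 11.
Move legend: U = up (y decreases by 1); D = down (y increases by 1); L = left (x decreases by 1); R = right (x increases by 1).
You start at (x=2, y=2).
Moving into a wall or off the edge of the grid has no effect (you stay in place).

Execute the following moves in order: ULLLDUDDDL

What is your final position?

Answer: Final position: (x=0, y=4)

Derivation:
Start: (x=2, y=2)
  U (up): (x=2, y=2) -> (x=2, y=1)
  L (left): (x=2, y=1) -> (x=1, y=1)
  L (left): (x=1, y=1) -> (x=0, y=1)
  L (left): blocked, stay at (x=0, y=1)
  D (down): (x=0, y=1) -> (x=0, y=2)
  U (up): (x=0, y=2) -> (x=0, y=1)
  D (down): (x=0, y=1) -> (x=0, y=2)
  D (down): (x=0, y=2) -> (x=0, y=3)
  D (down): (x=0, y=3) -> (x=0, y=4)
  L (left): blocked, stay at (x=0, y=4)
Final: (x=0, y=4)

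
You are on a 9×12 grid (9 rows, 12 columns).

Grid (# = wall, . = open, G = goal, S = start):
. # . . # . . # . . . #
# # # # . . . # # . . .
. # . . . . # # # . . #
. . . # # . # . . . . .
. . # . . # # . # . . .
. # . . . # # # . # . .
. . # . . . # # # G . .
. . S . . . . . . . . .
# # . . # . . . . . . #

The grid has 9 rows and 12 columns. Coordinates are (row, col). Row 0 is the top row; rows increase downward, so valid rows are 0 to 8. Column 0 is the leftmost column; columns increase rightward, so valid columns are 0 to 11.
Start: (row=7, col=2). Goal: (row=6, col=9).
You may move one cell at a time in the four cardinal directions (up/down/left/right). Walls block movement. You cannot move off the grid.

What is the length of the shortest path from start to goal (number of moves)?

Answer: Shortest path length: 8

Derivation:
BFS from (row=7, col=2) until reaching (row=6, col=9):
  Distance 0: (row=7, col=2)
  Distance 1: (row=7, col=1), (row=7, col=3), (row=8, col=2)
  Distance 2: (row=6, col=1), (row=6, col=3), (row=7, col=0), (row=7, col=4), (row=8, col=3)
  Distance 3: (row=5, col=3), (row=6, col=0), (row=6, col=4), (row=7, col=5)
  Distance 4: (row=4, col=3), (row=5, col=0), (row=5, col=2), (row=5, col=4), (row=6, col=5), (row=7, col=6), (row=8, col=5)
  Distance 5: (row=4, col=0), (row=4, col=4), (row=7, col=7), (row=8, col=6)
  Distance 6: (row=3, col=0), (row=4, col=1), (row=7, col=8), (row=8, col=7)
  Distance 7: (row=2, col=0), (row=3, col=1), (row=7, col=9), (row=8, col=8)
  Distance 8: (row=3, col=2), (row=6, col=9), (row=7, col=10), (row=8, col=9)  <- goal reached here
One shortest path (8 moves): (row=7, col=2) -> (row=7, col=3) -> (row=7, col=4) -> (row=7, col=5) -> (row=7, col=6) -> (row=7, col=7) -> (row=7, col=8) -> (row=7, col=9) -> (row=6, col=9)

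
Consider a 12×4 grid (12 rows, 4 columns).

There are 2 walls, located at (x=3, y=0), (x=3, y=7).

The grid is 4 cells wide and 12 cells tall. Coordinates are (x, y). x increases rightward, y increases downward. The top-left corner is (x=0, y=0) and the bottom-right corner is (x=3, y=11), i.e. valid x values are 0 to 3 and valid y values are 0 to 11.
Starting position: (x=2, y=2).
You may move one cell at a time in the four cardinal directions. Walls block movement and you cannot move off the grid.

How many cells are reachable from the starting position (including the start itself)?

BFS flood-fill from (x=2, y=2):
  Distance 0: (x=2, y=2)
  Distance 1: (x=2, y=1), (x=1, y=2), (x=3, y=2), (x=2, y=3)
  Distance 2: (x=2, y=0), (x=1, y=1), (x=3, y=1), (x=0, y=2), (x=1, y=3), (x=3, y=3), (x=2, y=4)
  Distance 3: (x=1, y=0), (x=0, y=1), (x=0, y=3), (x=1, y=4), (x=3, y=4), (x=2, y=5)
  Distance 4: (x=0, y=0), (x=0, y=4), (x=1, y=5), (x=3, y=5), (x=2, y=6)
  Distance 5: (x=0, y=5), (x=1, y=6), (x=3, y=6), (x=2, y=7)
  Distance 6: (x=0, y=6), (x=1, y=7), (x=2, y=8)
  Distance 7: (x=0, y=7), (x=1, y=8), (x=3, y=8), (x=2, y=9)
  Distance 8: (x=0, y=8), (x=1, y=9), (x=3, y=9), (x=2, y=10)
  Distance 9: (x=0, y=9), (x=1, y=10), (x=3, y=10), (x=2, y=11)
  Distance 10: (x=0, y=10), (x=1, y=11), (x=3, y=11)
  Distance 11: (x=0, y=11)
Total reachable: 46 (grid has 46 open cells total)

Answer: Reachable cells: 46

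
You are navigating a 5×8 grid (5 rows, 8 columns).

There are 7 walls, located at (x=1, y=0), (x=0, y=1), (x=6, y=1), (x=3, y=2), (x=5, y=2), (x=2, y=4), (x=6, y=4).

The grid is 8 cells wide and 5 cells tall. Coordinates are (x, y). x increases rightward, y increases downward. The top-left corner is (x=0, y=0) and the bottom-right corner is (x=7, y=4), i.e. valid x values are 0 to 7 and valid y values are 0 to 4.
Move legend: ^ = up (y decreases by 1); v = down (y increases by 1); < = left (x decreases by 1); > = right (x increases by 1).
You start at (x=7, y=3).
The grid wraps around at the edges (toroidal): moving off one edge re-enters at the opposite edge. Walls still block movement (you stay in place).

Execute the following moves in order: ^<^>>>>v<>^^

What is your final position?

Start: (x=7, y=3)
  ^ (up): (x=7, y=3) -> (x=7, y=2)
  < (left): (x=7, y=2) -> (x=6, y=2)
  ^ (up): blocked, stay at (x=6, y=2)
  > (right): (x=6, y=2) -> (x=7, y=2)
  > (right): (x=7, y=2) -> (x=0, y=2)
  > (right): (x=0, y=2) -> (x=1, y=2)
  > (right): (x=1, y=2) -> (x=2, y=2)
  v (down): (x=2, y=2) -> (x=2, y=3)
  < (left): (x=2, y=3) -> (x=1, y=3)
  > (right): (x=1, y=3) -> (x=2, y=3)
  ^ (up): (x=2, y=3) -> (x=2, y=2)
  ^ (up): (x=2, y=2) -> (x=2, y=1)
Final: (x=2, y=1)

Answer: Final position: (x=2, y=1)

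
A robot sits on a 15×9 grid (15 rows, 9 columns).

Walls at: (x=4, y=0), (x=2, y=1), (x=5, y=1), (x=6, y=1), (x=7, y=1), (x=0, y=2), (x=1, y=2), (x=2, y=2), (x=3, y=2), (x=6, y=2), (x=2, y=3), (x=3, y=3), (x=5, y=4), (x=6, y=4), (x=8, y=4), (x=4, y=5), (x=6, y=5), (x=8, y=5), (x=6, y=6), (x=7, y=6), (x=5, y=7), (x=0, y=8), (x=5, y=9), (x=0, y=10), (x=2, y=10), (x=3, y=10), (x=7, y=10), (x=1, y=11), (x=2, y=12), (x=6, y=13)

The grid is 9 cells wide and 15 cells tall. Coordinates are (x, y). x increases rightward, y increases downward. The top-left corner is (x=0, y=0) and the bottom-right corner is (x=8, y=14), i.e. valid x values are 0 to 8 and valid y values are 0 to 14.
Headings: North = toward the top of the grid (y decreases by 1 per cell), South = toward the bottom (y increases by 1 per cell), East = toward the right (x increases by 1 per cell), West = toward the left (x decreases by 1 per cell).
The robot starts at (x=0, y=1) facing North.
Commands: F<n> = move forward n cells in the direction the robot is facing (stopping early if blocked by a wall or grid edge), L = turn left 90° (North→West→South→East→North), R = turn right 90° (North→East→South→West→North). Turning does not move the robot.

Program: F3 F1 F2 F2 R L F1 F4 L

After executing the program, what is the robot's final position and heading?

Start: (x=0, y=1), facing North
  F3: move forward 1/3 (blocked), now at (x=0, y=0)
  F1: move forward 0/1 (blocked), now at (x=0, y=0)
  F2: move forward 0/2 (blocked), now at (x=0, y=0)
  F2: move forward 0/2 (blocked), now at (x=0, y=0)
  R: turn right, now facing East
  L: turn left, now facing North
  F1: move forward 0/1 (blocked), now at (x=0, y=0)
  F4: move forward 0/4 (blocked), now at (x=0, y=0)
  L: turn left, now facing West
Final: (x=0, y=0), facing West

Answer: Final position: (x=0, y=0), facing West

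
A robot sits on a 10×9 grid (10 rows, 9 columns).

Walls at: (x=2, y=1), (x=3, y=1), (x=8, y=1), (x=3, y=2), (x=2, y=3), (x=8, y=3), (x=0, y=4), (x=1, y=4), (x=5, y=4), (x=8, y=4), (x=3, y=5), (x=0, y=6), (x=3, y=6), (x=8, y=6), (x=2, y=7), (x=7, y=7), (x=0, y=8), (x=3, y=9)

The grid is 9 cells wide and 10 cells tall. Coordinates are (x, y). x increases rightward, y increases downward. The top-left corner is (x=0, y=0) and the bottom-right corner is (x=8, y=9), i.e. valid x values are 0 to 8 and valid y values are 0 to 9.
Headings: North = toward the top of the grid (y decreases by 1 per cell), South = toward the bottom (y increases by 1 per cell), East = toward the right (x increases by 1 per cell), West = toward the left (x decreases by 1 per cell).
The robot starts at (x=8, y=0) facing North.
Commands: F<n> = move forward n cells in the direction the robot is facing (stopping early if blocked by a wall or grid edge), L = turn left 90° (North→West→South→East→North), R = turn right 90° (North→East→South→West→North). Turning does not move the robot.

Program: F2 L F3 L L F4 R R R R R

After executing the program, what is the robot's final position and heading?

Answer: Final position: (x=8, y=0), facing South

Derivation:
Start: (x=8, y=0), facing North
  F2: move forward 0/2 (blocked), now at (x=8, y=0)
  L: turn left, now facing West
  F3: move forward 3, now at (x=5, y=0)
  L: turn left, now facing South
  L: turn left, now facing East
  F4: move forward 3/4 (blocked), now at (x=8, y=0)
  R: turn right, now facing South
  R: turn right, now facing West
  R: turn right, now facing North
  R: turn right, now facing East
  R: turn right, now facing South
Final: (x=8, y=0), facing South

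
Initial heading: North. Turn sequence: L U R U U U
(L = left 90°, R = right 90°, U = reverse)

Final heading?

Answer: Final heading: North

Derivation:
Start: North
  L (left (90° counter-clockwise)) -> West
  U (U-turn (180°)) -> East
  R (right (90° clockwise)) -> South
  U (U-turn (180°)) -> North
  U (U-turn (180°)) -> South
  U (U-turn (180°)) -> North
Final: North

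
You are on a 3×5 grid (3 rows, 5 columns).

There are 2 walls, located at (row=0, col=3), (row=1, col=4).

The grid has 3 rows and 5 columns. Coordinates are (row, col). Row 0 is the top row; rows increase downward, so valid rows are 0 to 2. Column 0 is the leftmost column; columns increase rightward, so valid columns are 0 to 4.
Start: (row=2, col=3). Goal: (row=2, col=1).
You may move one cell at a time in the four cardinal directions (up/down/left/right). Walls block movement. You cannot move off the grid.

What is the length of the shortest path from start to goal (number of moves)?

Answer: Shortest path length: 2

Derivation:
BFS from (row=2, col=3) until reaching (row=2, col=1):
  Distance 0: (row=2, col=3)
  Distance 1: (row=1, col=3), (row=2, col=2), (row=2, col=4)
  Distance 2: (row=1, col=2), (row=2, col=1)  <- goal reached here
One shortest path (2 moves): (row=2, col=3) -> (row=2, col=2) -> (row=2, col=1)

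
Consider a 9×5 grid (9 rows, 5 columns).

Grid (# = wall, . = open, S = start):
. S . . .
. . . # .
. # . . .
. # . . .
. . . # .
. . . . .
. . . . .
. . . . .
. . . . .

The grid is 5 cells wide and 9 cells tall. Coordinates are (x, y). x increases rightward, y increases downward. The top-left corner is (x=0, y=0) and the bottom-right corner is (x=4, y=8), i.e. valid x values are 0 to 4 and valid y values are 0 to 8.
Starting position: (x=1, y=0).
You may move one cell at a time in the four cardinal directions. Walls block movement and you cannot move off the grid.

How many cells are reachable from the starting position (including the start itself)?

BFS flood-fill from (x=1, y=0):
  Distance 0: (x=1, y=0)
  Distance 1: (x=0, y=0), (x=2, y=0), (x=1, y=1)
  Distance 2: (x=3, y=0), (x=0, y=1), (x=2, y=1)
  Distance 3: (x=4, y=0), (x=0, y=2), (x=2, y=2)
  Distance 4: (x=4, y=1), (x=3, y=2), (x=0, y=3), (x=2, y=3)
  Distance 5: (x=4, y=2), (x=3, y=3), (x=0, y=4), (x=2, y=4)
  Distance 6: (x=4, y=3), (x=1, y=4), (x=0, y=5), (x=2, y=5)
  Distance 7: (x=4, y=4), (x=1, y=5), (x=3, y=5), (x=0, y=6), (x=2, y=6)
  Distance 8: (x=4, y=5), (x=1, y=6), (x=3, y=6), (x=0, y=7), (x=2, y=7)
  Distance 9: (x=4, y=6), (x=1, y=7), (x=3, y=7), (x=0, y=8), (x=2, y=8)
  Distance 10: (x=4, y=7), (x=1, y=8), (x=3, y=8)
  Distance 11: (x=4, y=8)
Total reachable: 41 (grid has 41 open cells total)

Answer: Reachable cells: 41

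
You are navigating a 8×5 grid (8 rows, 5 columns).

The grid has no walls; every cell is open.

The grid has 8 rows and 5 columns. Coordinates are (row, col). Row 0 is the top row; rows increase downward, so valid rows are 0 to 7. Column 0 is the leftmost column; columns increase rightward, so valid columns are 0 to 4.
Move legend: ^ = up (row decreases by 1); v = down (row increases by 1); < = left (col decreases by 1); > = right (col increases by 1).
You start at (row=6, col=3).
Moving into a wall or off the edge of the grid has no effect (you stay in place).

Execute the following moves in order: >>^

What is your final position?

Start: (row=6, col=3)
  > (right): (row=6, col=3) -> (row=6, col=4)
  > (right): blocked, stay at (row=6, col=4)
  ^ (up): (row=6, col=4) -> (row=5, col=4)
Final: (row=5, col=4)

Answer: Final position: (row=5, col=4)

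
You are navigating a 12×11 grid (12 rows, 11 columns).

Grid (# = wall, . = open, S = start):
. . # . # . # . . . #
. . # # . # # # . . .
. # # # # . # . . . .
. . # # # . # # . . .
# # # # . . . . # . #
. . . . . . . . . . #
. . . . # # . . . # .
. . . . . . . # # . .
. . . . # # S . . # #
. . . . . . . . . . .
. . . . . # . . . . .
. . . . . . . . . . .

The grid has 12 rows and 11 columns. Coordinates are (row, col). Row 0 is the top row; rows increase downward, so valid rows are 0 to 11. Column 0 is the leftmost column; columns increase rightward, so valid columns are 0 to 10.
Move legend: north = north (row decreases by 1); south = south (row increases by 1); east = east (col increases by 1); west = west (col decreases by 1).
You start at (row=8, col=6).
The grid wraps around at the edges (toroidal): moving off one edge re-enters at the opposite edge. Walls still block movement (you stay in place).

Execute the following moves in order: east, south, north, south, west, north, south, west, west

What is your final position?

Start: (row=8, col=6)
  east (east): (row=8, col=6) -> (row=8, col=7)
  south (south): (row=8, col=7) -> (row=9, col=7)
  north (north): (row=9, col=7) -> (row=8, col=7)
  south (south): (row=8, col=7) -> (row=9, col=7)
  west (west): (row=9, col=7) -> (row=9, col=6)
  north (north): (row=9, col=6) -> (row=8, col=6)
  south (south): (row=8, col=6) -> (row=9, col=6)
  west (west): (row=9, col=6) -> (row=9, col=5)
  west (west): (row=9, col=5) -> (row=9, col=4)
Final: (row=9, col=4)

Answer: Final position: (row=9, col=4)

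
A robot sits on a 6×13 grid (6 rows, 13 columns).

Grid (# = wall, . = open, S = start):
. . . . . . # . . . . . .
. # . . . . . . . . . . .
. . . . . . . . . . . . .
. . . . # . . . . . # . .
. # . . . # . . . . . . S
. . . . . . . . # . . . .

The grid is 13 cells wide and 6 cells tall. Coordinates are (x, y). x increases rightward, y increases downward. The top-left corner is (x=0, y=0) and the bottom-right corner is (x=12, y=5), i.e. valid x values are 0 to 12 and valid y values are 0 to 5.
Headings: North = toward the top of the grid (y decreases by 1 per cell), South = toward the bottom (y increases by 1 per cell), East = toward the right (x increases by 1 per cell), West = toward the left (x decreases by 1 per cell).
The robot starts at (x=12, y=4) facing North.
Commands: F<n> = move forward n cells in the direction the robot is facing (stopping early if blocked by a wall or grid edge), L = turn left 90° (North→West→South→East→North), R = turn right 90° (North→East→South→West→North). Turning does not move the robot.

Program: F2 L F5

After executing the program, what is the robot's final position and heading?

Start: (x=12, y=4), facing North
  F2: move forward 2, now at (x=12, y=2)
  L: turn left, now facing West
  F5: move forward 5, now at (x=7, y=2)
Final: (x=7, y=2), facing West

Answer: Final position: (x=7, y=2), facing West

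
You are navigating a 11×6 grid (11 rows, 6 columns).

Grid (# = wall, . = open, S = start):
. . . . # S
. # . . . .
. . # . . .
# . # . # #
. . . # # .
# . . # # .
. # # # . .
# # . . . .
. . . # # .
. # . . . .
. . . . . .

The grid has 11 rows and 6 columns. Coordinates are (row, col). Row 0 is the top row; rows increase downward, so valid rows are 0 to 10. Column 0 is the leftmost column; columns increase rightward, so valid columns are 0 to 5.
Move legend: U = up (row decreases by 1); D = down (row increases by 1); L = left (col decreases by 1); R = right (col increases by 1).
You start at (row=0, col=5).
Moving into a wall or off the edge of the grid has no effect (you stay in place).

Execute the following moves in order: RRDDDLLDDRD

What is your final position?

Start: (row=0, col=5)
  R (right): blocked, stay at (row=0, col=5)
  R (right): blocked, stay at (row=0, col=5)
  D (down): (row=0, col=5) -> (row=1, col=5)
  D (down): (row=1, col=5) -> (row=2, col=5)
  D (down): blocked, stay at (row=2, col=5)
  L (left): (row=2, col=5) -> (row=2, col=4)
  L (left): (row=2, col=4) -> (row=2, col=3)
  D (down): (row=2, col=3) -> (row=3, col=3)
  D (down): blocked, stay at (row=3, col=3)
  R (right): blocked, stay at (row=3, col=3)
  D (down): blocked, stay at (row=3, col=3)
Final: (row=3, col=3)

Answer: Final position: (row=3, col=3)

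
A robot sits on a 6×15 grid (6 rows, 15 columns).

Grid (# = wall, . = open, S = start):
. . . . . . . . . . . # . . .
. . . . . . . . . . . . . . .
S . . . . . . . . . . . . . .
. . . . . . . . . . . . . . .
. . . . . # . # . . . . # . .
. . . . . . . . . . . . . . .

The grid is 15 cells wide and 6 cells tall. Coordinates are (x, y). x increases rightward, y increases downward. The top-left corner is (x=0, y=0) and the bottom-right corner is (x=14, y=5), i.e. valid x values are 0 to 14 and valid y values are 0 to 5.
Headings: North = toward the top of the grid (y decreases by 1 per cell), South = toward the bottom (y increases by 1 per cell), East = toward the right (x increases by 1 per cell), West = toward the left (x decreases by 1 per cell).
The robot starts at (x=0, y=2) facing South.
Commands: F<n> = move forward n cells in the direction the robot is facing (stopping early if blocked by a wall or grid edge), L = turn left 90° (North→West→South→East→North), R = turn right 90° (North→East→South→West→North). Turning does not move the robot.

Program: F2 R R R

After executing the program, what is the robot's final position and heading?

Answer: Final position: (x=0, y=4), facing East

Derivation:
Start: (x=0, y=2), facing South
  F2: move forward 2, now at (x=0, y=4)
  R: turn right, now facing West
  R: turn right, now facing North
  R: turn right, now facing East
Final: (x=0, y=4), facing East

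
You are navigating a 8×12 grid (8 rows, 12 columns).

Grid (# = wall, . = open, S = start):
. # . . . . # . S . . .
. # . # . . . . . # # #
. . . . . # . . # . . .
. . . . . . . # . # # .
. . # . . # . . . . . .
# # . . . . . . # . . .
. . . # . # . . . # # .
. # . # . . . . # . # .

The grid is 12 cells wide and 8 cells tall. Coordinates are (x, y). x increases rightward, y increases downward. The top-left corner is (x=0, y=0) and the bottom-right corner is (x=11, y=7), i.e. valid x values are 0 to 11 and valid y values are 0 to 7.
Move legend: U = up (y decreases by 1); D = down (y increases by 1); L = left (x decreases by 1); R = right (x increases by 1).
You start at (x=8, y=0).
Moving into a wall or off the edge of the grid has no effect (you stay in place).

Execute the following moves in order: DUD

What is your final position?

Start: (x=8, y=0)
  D (down): (x=8, y=0) -> (x=8, y=1)
  U (up): (x=8, y=1) -> (x=8, y=0)
  D (down): (x=8, y=0) -> (x=8, y=1)
Final: (x=8, y=1)

Answer: Final position: (x=8, y=1)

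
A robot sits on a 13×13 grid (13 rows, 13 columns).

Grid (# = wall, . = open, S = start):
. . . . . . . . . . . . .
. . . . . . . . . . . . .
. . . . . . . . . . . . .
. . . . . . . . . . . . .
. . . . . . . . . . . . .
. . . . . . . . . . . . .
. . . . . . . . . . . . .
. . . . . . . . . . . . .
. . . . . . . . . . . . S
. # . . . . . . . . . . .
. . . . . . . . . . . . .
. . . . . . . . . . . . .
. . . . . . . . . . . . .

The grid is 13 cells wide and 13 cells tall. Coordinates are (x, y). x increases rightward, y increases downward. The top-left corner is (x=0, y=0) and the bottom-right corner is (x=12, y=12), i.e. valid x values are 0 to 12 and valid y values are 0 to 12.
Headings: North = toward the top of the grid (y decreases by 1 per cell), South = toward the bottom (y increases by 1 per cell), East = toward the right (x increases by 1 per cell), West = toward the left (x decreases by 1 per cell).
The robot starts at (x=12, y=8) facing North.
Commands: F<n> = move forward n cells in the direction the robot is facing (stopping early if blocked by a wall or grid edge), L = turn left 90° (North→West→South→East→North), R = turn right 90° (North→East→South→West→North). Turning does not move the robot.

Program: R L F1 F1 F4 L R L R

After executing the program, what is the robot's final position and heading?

Start: (x=12, y=8), facing North
  R: turn right, now facing East
  L: turn left, now facing North
  F1: move forward 1, now at (x=12, y=7)
  F1: move forward 1, now at (x=12, y=6)
  F4: move forward 4, now at (x=12, y=2)
  L: turn left, now facing West
  R: turn right, now facing North
  L: turn left, now facing West
  R: turn right, now facing North
Final: (x=12, y=2), facing North

Answer: Final position: (x=12, y=2), facing North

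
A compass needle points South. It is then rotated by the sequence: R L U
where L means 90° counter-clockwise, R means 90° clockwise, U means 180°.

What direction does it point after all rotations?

Answer: Final heading: North

Derivation:
Start: South
  R (right (90° clockwise)) -> West
  L (left (90° counter-clockwise)) -> South
  U (U-turn (180°)) -> North
Final: North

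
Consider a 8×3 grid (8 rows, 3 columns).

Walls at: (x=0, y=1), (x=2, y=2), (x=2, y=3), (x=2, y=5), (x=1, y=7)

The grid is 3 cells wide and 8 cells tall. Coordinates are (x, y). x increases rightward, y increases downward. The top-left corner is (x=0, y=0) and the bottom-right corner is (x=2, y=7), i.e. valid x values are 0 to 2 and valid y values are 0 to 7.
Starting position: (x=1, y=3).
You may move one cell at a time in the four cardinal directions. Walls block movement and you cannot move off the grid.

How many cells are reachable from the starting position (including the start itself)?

Answer: Reachable cells: 19

Derivation:
BFS flood-fill from (x=1, y=3):
  Distance 0: (x=1, y=3)
  Distance 1: (x=1, y=2), (x=0, y=3), (x=1, y=4)
  Distance 2: (x=1, y=1), (x=0, y=2), (x=0, y=4), (x=2, y=4), (x=1, y=5)
  Distance 3: (x=1, y=0), (x=2, y=1), (x=0, y=5), (x=1, y=6)
  Distance 4: (x=0, y=0), (x=2, y=0), (x=0, y=6), (x=2, y=6)
  Distance 5: (x=0, y=7), (x=2, y=7)
Total reachable: 19 (grid has 19 open cells total)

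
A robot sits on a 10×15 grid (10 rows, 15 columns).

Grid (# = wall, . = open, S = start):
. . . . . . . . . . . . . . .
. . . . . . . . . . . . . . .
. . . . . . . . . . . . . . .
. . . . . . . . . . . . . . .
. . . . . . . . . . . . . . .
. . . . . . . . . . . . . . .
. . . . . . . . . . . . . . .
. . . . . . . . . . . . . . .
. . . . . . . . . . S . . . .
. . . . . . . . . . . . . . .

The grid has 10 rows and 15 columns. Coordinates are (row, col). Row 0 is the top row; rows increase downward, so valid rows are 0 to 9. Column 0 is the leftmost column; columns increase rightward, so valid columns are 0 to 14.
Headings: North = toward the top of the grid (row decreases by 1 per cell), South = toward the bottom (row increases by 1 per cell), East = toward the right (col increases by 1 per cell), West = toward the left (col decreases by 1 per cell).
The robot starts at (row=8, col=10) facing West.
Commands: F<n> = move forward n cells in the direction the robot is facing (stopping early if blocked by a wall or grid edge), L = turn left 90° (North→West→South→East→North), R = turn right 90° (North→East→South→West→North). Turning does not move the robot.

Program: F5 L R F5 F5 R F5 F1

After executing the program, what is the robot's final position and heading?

Start: (row=8, col=10), facing West
  F5: move forward 5, now at (row=8, col=5)
  L: turn left, now facing South
  R: turn right, now facing West
  F5: move forward 5, now at (row=8, col=0)
  F5: move forward 0/5 (blocked), now at (row=8, col=0)
  R: turn right, now facing North
  F5: move forward 5, now at (row=3, col=0)
  F1: move forward 1, now at (row=2, col=0)
Final: (row=2, col=0), facing North

Answer: Final position: (row=2, col=0), facing North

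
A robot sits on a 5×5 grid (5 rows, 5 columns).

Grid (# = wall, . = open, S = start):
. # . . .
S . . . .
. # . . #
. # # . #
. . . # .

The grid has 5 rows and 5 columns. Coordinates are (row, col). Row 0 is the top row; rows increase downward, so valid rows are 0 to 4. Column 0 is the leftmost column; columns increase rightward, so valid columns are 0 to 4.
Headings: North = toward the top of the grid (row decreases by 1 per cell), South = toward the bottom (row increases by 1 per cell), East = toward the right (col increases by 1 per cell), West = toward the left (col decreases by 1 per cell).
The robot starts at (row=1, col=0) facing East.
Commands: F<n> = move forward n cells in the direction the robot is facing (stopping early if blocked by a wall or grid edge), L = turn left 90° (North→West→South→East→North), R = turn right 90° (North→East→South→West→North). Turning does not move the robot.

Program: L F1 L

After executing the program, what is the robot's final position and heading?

Answer: Final position: (row=0, col=0), facing West

Derivation:
Start: (row=1, col=0), facing East
  L: turn left, now facing North
  F1: move forward 1, now at (row=0, col=0)
  L: turn left, now facing West
Final: (row=0, col=0), facing West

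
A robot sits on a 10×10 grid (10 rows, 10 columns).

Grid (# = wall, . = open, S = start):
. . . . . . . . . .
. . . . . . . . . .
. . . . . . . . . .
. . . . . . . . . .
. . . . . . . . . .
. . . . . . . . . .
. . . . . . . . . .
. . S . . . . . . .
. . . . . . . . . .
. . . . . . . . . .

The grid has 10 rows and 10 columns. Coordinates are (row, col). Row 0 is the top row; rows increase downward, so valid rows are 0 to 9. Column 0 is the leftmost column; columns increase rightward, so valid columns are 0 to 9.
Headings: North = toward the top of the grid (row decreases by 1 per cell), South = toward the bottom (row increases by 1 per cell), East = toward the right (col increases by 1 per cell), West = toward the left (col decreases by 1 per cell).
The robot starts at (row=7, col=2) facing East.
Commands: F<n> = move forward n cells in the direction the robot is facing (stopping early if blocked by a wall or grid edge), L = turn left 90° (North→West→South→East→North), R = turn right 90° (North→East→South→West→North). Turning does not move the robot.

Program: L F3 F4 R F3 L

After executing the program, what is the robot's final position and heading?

Start: (row=7, col=2), facing East
  L: turn left, now facing North
  F3: move forward 3, now at (row=4, col=2)
  F4: move forward 4, now at (row=0, col=2)
  R: turn right, now facing East
  F3: move forward 3, now at (row=0, col=5)
  L: turn left, now facing North
Final: (row=0, col=5), facing North

Answer: Final position: (row=0, col=5), facing North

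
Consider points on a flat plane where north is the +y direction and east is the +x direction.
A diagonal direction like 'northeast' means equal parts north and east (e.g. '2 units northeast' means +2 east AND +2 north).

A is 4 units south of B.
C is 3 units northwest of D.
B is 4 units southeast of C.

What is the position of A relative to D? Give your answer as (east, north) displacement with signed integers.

Place D at the origin (east=0, north=0).
  C is 3 units northwest of D: delta (east=-3, north=+3); C at (east=-3, north=3).
  B is 4 units southeast of C: delta (east=+4, north=-4); B at (east=1, north=-1).
  A is 4 units south of B: delta (east=+0, north=-4); A at (east=1, north=-5).
Therefore A relative to D: (east=1, north=-5).

Answer: A is at (east=1, north=-5) relative to D.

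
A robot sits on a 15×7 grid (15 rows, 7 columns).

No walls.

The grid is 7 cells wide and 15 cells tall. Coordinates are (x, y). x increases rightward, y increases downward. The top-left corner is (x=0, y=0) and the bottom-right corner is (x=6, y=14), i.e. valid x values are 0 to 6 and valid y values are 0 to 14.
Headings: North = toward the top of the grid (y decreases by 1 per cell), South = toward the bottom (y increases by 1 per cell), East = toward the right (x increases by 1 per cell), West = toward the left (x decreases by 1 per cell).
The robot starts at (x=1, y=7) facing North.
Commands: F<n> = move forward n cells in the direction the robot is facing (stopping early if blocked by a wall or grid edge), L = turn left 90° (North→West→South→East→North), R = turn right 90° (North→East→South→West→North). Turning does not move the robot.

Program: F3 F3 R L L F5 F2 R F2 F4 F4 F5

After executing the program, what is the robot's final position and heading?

Start: (x=1, y=7), facing North
  F3: move forward 3, now at (x=1, y=4)
  F3: move forward 3, now at (x=1, y=1)
  R: turn right, now facing East
  L: turn left, now facing North
  L: turn left, now facing West
  F5: move forward 1/5 (blocked), now at (x=0, y=1)
  F2: move forward 0/2 (blocked), now at (x=0, y=1)
  R: turn right, now facing North
  F2: move forward 1/2 (blocked), now at (x=0, y=0)
  F4: move forward 0/4 (blocked), now at (x=0, y=0)
  F4: move forward 0/4 (blocked), now at (x=0, y=0)
  F5: move forward 0/5 (blocked), now at (x=0, y=0)
Final: (x=0, y=0), facing North

Answer: Final position: (x=0, y=0), facing North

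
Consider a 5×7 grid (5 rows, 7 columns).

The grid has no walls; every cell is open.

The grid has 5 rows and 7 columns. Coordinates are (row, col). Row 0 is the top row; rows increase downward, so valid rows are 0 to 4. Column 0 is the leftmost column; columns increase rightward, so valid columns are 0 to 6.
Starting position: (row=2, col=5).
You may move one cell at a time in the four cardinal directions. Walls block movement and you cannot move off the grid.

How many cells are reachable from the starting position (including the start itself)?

Answer: Reachable cells: 35

Derivation:
BFS flood-fill from (row=2, col=5):
  Distance 0: (row=2, col=5)
  Distance 1: (row=1, col=5), (row=2, col=4), (row=2, col=6), (row=3, col=5)
  Distance 2: (row=0, col=5), (row=1, col=4), (row=1, col=6), (row=2, col=3), (row=3, col=4), (row=3, col=6), (row=4, col=5)
  Distance 3: (row=0, col=4), (row=0, col=6), (row=1, col=3), (row=2, col=2), (row=3, col=3), (row=4, col=4), (row=4, col=6)
  Distance 4: (row=0, col=3), (row=1, col=2), (row=2, col=1), (row=3, col=2), (row=4, col=3)
  Distance 5: (row=0, col=2), (row=1, col=1), (row=2, col=0), (row=3, col=1), (row=4, col=2)
  Distance 6: (row=0, col=1), (row=1, col=0), (row=3, col=0), (row=4, col=1)
  Distance 7: (row=0, col=0), (row=4, col=0)
Total reachable: 35 (grid has 35 open cells total)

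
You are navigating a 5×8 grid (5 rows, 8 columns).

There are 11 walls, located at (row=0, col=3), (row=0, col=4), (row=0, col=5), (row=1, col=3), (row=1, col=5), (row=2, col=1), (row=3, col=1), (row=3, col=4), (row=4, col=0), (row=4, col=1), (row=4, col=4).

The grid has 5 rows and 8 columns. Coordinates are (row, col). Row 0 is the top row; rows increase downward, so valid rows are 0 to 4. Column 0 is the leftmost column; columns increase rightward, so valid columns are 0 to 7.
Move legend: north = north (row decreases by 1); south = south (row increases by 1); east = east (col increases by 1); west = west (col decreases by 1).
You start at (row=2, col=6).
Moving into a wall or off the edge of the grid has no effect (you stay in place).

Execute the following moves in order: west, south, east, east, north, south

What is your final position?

Answer: Final position: (row=3, col=7)

Derivation:
Start: (row=2, col=6)
  west (west): (row=2, col=6) -> (row=2, col=5)
  south (south): (row=2, col=5) -> (row=3, col=5)
  east (east): (row=3, col=5) -> (row=3, col=6)
  east (east): (row=3, col=6) -> (row=3, col=7)
  north (north): (row=3, col=7) -> (row=2, col=7)
  south (south): (row=2, col=7) -> (row=3, col=7)
Final: (row=3, col=7)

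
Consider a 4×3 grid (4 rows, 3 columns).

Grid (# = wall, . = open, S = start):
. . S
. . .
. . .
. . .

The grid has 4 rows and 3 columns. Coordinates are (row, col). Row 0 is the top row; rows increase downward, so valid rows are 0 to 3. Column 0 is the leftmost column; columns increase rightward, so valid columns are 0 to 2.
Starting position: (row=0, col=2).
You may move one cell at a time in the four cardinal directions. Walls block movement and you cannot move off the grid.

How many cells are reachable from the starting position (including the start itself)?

BFS flood-fill from (row=0, col=2):
  Distance 0: (row=0, col=2)
  Distance 1: (row=0, col=1), (row=1, col=2)
  Distance 2: (row=0, col=0), (row=1, col=1), (row=2, col=2)
  Distance 3: (row=1, col=0), (row=2, col=1), (row=3, col=2)
  Distance 4: (row=2, col=0), (row=3, col=1)
  Distance 5: (row=3, col=0)
Total reachable: 12 (grid has 12 open cells total)

Answer: Reachable cells: 12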